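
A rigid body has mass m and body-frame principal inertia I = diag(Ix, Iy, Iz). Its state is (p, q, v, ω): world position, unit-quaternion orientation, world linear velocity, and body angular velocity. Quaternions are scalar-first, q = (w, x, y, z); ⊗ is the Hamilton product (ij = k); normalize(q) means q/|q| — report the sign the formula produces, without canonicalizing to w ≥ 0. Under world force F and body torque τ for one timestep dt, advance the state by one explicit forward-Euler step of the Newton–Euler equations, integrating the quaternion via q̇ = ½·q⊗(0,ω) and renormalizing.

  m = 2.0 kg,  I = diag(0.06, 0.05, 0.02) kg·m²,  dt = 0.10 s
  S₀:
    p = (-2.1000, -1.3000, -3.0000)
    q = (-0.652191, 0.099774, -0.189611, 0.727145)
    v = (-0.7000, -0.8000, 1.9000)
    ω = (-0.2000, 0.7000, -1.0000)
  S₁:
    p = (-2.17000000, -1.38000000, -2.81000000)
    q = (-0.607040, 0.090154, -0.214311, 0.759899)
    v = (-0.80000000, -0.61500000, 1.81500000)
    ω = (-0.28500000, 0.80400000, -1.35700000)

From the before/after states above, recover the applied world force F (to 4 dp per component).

F = (-2.0000, 3.7000, -1.7000)

v₁ − v₀ = (-0.10000000, 0.18500000, -0.08500000)
m·(v₁−v₀)/dt = (-2.0000, 3.7000, -1.7000)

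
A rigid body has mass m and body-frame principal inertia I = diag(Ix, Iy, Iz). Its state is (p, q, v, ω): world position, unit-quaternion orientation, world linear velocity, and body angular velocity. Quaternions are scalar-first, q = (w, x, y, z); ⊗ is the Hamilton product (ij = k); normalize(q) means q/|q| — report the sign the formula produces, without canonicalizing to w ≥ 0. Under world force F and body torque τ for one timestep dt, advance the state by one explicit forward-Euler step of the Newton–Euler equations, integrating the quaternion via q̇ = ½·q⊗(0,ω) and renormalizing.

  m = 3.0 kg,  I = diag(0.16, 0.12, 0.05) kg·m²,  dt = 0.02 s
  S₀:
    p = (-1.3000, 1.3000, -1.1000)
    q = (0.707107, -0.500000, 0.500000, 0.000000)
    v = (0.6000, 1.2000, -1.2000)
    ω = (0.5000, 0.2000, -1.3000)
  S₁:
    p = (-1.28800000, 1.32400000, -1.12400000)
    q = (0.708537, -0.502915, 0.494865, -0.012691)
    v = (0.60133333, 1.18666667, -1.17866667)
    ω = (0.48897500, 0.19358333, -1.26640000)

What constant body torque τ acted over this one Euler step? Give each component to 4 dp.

Δω = ω₁−ω₀ = (-0.01102500, -0.00641667, 0.03360000)
gyro term ω₀×Iω₀ = (0.0182, -0.0715, -0.0040)
τ = I·(Δω/dt) + ω₀×(Iω₀) = (-0.0700, -0.1100, 0.0800)

τ = (-0.0700, -0.1100, 0.0800)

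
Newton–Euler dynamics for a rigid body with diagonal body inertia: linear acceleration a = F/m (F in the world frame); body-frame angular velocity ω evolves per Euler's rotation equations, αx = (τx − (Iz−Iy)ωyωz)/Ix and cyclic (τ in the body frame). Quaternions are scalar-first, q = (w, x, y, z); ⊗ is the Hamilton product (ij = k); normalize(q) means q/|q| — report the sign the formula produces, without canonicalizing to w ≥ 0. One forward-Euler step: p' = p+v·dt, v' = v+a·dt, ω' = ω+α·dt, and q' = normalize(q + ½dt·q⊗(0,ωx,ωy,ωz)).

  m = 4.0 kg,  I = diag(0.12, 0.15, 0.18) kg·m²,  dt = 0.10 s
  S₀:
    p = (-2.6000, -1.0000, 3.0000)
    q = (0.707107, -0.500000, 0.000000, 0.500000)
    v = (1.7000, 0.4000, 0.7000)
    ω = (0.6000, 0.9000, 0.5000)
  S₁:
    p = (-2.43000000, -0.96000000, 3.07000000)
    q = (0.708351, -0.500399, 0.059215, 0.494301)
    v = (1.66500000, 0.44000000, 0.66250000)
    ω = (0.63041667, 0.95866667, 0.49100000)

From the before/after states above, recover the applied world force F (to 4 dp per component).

velocity change Δv = (-0.03500000, 0.04000000, -0.03750000)
F = m·Δv/dt = (-1.4000, 1.6000, -1.5000)

F = (-1.4000, 1.6000, -1.5000)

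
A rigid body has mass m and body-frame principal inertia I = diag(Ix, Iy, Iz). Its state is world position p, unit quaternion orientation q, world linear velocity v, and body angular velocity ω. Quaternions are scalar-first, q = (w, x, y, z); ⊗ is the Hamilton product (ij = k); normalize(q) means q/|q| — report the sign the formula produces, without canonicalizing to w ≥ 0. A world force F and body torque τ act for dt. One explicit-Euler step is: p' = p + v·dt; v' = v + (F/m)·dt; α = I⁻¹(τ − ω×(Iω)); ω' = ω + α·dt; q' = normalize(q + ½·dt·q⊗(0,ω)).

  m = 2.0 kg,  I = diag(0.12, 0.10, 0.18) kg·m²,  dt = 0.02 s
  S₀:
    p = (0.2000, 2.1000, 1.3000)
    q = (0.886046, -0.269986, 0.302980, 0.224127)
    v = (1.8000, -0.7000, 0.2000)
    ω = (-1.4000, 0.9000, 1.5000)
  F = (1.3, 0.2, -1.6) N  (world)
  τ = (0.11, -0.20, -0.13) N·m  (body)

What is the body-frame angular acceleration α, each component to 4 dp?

α = (0.0167, -3.2600, -0.8622)

gyro term ω×Iω = (0.1080, 0.1260, 0.0252)
α = I⁻¹(τ − ω×Iω) = (0.0167, -3.2600, -0.8622)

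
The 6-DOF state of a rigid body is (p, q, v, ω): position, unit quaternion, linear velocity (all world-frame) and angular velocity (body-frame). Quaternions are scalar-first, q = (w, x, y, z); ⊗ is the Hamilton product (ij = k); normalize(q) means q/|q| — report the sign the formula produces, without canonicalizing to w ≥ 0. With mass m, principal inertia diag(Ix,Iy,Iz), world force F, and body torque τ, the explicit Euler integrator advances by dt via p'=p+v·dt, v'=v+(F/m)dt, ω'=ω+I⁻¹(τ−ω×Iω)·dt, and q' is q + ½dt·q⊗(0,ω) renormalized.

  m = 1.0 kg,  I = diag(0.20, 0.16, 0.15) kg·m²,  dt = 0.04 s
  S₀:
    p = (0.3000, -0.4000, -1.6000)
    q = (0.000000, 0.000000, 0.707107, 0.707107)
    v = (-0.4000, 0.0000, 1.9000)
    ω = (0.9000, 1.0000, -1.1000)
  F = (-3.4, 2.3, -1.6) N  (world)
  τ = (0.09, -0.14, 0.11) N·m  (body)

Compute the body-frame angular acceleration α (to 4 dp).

gyro term ω×Iω = (0.0110, -0.0495, -0.0360)
angular accel α = (0.3950, -0.5656, 0.9733)

α = (0.3950, -0.5656, 0.9733)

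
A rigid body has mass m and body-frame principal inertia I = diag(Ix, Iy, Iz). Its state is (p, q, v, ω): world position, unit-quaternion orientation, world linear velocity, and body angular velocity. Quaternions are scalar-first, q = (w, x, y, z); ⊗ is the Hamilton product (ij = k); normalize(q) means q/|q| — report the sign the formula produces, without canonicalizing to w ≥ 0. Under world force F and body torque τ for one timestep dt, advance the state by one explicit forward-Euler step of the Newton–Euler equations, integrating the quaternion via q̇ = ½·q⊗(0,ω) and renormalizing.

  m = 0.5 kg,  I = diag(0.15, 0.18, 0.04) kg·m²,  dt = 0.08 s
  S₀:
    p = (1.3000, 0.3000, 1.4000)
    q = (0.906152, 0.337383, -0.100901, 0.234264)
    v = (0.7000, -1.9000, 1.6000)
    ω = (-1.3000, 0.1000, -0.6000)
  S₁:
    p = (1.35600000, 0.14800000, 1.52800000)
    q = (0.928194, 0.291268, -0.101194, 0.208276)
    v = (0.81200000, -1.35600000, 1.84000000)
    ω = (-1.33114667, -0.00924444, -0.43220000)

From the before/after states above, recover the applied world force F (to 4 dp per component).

F = (0.7000, 3.4000, 1.5000)

Δv = v₁−v₀ = (0.11200000, 0.54400000, 0.24000000)
F = m·Δv/dt = (0.7000, 3.4000, 1.5000)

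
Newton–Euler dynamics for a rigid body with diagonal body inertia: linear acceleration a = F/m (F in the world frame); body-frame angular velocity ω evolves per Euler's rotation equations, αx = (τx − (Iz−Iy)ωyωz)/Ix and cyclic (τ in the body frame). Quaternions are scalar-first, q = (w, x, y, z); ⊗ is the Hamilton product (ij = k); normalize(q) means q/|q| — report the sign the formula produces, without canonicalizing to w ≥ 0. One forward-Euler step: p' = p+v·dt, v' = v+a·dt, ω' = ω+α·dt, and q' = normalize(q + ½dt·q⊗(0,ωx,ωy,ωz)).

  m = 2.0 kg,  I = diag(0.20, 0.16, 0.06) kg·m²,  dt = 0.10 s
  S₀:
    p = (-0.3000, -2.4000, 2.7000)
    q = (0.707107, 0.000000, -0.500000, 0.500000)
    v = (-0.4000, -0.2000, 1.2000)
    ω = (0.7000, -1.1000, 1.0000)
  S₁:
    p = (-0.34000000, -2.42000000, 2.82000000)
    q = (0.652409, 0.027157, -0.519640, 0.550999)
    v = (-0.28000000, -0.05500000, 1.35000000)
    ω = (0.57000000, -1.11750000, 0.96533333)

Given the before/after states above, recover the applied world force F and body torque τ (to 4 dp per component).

Δv = v₁−v₀ = (0.12000000, 0.14500000, 0.15000000)
m·(v₁−v₀)/dt = (2.4000, 2.9000, 3.0000)
Δω = ω₁−ω₀ = (-0.13000000, -0.01750000, -0.03466667)
ω₀×(Iω₀) = (0.1100, 0.0980, 0.0308)
τ = I·(Δω/dt) + ω₀×(Iω₀) = (-0.1500, 0.0700, 0.0100)

F = (2.4000, 2.9000, 3.0000)
τ = (-0.1500, 0.0700, 0.0100)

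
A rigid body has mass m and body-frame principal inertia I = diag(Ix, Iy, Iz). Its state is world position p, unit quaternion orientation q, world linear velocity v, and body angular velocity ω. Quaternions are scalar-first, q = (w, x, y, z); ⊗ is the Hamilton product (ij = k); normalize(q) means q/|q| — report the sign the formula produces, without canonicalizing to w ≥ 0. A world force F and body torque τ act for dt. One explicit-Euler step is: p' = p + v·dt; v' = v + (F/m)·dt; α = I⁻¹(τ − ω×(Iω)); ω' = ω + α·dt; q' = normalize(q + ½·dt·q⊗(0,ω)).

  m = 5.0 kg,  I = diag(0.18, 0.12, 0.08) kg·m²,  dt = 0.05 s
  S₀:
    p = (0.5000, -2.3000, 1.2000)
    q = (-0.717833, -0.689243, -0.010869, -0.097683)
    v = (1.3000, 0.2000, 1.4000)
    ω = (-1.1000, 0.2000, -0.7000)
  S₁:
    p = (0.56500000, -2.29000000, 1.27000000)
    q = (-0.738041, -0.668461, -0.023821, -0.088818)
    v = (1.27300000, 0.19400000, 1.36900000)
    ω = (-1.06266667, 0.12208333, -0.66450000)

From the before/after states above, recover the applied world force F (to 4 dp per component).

F = (-2.7000, -0.6000, -3.1000)

v₁ − v₀ = (-0.02700000, -0.00600000, -0.03100000)
applied force F = (-2.7000, -0.6000, -3.1000)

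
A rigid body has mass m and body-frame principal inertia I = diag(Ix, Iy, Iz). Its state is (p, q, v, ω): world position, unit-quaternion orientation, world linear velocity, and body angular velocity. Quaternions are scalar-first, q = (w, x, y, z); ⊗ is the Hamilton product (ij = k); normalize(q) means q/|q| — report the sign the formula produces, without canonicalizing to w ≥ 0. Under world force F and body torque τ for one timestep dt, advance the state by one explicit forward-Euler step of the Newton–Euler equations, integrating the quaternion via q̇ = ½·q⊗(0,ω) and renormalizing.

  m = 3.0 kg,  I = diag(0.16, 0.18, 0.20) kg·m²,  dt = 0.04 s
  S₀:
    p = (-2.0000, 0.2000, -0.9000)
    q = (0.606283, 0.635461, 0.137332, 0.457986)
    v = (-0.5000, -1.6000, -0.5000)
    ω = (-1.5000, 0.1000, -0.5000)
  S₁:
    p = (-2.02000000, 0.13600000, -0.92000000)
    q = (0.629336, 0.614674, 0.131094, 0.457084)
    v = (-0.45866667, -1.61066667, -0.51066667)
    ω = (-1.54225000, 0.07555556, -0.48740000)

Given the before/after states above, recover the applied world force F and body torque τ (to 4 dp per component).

velocity change Δv = (0.04133333, -0.01066667, -0.01066667)
applied force F = (3.1000, -0.8000, -0.8000)
ω₁ − ω₀ = (-0.04225000, -0.02444444, 0.01260000)
ω₀×(Iω₀) = (-0.0010, -0.0300, -0.0030)
applied torque τ = (-0.1700, -0.1400, 0.0600)

F = (3.1000, -0.8000, -0.8000)
τ = (-0.1700, -0.1400, 0.0600)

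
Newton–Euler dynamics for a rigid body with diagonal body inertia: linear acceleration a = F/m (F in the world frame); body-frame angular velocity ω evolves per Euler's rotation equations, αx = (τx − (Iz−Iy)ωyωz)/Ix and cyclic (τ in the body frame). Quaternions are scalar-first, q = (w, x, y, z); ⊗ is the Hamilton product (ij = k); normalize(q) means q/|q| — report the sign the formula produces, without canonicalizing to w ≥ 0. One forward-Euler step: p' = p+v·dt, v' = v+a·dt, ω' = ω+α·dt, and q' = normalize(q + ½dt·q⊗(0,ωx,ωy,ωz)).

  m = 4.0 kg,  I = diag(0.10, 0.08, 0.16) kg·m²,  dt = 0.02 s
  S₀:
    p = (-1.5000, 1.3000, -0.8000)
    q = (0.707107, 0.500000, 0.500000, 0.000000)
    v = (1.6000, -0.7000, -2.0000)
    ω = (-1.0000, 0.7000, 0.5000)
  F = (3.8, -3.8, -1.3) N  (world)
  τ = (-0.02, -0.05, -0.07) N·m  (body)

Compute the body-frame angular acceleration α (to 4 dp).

gyro term ω×Iω = (0.0280, 0.0300, 0.0140)
(τ − ω×Iω)/I = (-0.4800, -1.0000, -0.5250)

α = (-0.4800, -1.0000, -0.5250)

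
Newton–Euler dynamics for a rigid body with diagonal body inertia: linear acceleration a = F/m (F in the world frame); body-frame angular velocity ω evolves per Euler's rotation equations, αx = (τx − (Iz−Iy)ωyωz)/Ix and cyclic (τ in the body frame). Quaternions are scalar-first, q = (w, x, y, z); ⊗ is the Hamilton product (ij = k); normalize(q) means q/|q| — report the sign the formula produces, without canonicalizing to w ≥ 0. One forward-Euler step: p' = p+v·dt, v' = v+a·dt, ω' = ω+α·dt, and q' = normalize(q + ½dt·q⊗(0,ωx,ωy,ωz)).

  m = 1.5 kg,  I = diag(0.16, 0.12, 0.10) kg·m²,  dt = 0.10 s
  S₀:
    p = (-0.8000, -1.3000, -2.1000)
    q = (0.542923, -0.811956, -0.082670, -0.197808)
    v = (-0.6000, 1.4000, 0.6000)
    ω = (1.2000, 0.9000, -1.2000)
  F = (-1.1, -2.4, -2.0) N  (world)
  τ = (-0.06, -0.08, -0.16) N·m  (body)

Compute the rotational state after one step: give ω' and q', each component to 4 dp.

ω×(Iω) gyroscopic = (0.0216, -0.0864, -0.0432)
angular accel α = (-0.5100, 0.0533, -1.1680)
ω + α·dt = (1.1490, 0.9053, -1.3168)
2q̇ = q⊗(0,ω) = (0.8113806, 0.9287388, -0.7230861, -1.2830640)
q + ½dt·q⊗(0,ω), renormalized = (0.5808, -0.7620, -0.1183, -0.2608)

ω' = (1.1490, 0.9053, -1.3168)
q' = (0.5808, -0.7620, -0.1183, -0.2608)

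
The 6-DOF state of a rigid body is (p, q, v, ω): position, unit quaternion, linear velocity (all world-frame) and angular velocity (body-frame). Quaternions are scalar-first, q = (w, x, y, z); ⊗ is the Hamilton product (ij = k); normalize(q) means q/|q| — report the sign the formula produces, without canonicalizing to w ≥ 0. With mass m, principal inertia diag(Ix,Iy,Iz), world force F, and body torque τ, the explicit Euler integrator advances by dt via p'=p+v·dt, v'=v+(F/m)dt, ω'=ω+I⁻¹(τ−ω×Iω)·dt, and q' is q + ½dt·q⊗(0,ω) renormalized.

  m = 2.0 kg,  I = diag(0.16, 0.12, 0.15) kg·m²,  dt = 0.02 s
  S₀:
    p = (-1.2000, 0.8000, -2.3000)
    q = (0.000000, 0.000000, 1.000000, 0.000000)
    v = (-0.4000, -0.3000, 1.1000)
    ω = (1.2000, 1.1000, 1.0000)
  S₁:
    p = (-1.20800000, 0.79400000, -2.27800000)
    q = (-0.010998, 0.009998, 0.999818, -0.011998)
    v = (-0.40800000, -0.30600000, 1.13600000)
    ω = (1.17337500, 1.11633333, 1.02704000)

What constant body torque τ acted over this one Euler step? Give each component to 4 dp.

Δω = ω₁−ω₀ = (-0.02662500, 0.01633333, 0.02704000)
ω₀×(Iω₀) = (0.0330, 0.0120, -0.0528)
τ = I·(Δω/dt) + ω₀×(Iω₀) = (-0.1800, 0.1100, 0.1500)

τ = (-0.1800, 0.1100, 0.1500)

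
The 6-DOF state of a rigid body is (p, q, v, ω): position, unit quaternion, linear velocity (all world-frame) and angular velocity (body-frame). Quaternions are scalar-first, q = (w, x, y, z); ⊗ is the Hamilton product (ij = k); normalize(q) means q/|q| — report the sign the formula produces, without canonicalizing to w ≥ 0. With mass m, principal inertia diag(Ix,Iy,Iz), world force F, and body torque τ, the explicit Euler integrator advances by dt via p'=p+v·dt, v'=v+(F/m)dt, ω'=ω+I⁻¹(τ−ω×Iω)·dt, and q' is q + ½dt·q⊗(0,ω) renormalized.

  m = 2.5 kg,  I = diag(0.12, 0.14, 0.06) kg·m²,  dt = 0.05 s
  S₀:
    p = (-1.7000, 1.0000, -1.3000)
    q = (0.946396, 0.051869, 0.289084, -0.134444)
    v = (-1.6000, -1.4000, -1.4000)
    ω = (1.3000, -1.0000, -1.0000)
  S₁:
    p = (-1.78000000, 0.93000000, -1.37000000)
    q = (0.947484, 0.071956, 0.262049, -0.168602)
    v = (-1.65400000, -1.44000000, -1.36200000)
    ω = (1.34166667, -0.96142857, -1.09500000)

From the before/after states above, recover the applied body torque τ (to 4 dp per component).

ω₁ − ω₀ = (0.04166667, 0.03857143, -0.09500000)
gyro term ω₀×Iω₀ = (-0.0800, -0.0780, -0.0260)
applied torque τ = (0.0200, 0.0300, -0.1400)

τ = (0.0200, 0.0300, -0.1400)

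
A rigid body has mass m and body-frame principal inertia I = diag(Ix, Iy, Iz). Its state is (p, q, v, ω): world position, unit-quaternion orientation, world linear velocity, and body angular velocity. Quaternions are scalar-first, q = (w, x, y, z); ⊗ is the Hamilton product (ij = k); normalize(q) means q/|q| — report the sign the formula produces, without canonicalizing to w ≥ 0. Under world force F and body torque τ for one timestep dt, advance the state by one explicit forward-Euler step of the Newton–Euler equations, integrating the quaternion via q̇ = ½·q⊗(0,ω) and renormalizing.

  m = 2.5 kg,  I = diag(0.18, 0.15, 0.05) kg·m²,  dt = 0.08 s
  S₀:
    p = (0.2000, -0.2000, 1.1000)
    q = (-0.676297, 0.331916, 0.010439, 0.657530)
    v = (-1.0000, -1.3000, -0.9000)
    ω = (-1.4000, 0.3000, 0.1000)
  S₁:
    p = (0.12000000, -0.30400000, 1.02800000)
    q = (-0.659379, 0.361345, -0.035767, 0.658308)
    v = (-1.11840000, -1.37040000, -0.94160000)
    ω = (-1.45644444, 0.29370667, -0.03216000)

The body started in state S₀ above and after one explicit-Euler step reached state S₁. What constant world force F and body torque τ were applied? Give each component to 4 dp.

Δv = v₁−v₀ = (-0.11840000, -0.07040000, -0.04160000)
applied force F = (-3.7000, -2.2000, -1.3000)
rate change Δω = (-0.05644444, -0.00629333, -0.13216000)
I·α + gyro = (-0.1300, -0.0300, -0.0700)

F = (-3.7000, -2.2000, -1.3000)
τ = (-0.1300, -0.0300, -0.0700)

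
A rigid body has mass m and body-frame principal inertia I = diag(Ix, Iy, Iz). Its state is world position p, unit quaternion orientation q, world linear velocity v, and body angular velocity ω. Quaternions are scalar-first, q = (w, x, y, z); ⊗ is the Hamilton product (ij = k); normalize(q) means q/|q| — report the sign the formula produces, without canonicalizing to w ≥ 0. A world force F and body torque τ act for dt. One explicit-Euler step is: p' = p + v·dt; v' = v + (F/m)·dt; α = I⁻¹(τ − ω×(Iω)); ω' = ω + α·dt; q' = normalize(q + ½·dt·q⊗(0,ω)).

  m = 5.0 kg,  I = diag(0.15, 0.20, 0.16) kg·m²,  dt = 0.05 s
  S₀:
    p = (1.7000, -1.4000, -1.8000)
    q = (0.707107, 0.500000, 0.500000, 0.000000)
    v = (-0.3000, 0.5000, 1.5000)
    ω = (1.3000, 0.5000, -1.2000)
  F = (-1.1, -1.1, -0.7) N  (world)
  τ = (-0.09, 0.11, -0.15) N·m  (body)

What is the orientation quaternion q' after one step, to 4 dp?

q' = (0.6839, 0.5074, 0.5233, -0.0312)

2q̇ = q⊗(0,ω) = (-0.9000000, 0.3192391, 0.9535535, -1.2485284)
q' = normalize(q + ½dt·q⊗(0,ω)) = (0.6839, 0.5074, 0.5233, -0.0312)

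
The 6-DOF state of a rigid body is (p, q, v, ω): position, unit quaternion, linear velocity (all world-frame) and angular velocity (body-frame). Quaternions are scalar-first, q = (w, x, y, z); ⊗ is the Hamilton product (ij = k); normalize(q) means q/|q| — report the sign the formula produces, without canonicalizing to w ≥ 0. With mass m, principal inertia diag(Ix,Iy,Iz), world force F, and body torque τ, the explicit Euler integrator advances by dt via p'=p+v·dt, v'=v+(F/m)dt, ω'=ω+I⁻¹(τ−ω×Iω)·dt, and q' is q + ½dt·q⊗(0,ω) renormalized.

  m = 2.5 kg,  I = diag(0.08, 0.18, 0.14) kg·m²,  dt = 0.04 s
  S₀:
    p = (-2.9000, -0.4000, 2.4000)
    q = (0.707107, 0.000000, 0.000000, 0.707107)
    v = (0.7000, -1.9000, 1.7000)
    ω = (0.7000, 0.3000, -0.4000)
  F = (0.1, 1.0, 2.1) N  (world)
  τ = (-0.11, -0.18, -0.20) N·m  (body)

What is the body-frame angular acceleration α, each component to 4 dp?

gyro term ω×Iω = (0.0048, 0.0168, 0.0210)
angular accel α = (-1.4350, -1.0933, -1.5786)

α = (-1.4350, -1.0933, -1.5786)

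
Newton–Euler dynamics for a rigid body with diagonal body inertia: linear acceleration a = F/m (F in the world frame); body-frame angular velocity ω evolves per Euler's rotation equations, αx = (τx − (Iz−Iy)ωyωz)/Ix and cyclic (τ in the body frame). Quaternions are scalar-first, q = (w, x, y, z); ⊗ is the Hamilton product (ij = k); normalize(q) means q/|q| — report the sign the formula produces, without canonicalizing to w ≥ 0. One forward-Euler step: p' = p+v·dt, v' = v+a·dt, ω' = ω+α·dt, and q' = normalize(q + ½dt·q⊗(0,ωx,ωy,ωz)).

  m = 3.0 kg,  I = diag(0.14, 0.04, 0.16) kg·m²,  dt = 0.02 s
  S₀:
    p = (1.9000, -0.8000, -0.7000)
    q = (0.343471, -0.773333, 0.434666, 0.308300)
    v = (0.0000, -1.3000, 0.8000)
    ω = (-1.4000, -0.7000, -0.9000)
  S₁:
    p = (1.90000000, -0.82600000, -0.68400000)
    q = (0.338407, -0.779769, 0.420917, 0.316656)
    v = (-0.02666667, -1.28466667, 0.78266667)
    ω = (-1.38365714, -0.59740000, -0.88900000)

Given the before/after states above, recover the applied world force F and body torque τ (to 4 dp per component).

F = (-4.0000, 2.3000, -2.6000)
τ = (0.1900, 0.1800, -0.0100)

v₁ − v₀ = (-0.02666667, 0.01533333, -0.01733333)
applied force F = (-4.0000, 2.3000, -2.6000)
rate change Δω = (0.01634286, 0.10260000, 0.01100000)
I·α + gyro = (0.1900, 0.1800, -0.0100)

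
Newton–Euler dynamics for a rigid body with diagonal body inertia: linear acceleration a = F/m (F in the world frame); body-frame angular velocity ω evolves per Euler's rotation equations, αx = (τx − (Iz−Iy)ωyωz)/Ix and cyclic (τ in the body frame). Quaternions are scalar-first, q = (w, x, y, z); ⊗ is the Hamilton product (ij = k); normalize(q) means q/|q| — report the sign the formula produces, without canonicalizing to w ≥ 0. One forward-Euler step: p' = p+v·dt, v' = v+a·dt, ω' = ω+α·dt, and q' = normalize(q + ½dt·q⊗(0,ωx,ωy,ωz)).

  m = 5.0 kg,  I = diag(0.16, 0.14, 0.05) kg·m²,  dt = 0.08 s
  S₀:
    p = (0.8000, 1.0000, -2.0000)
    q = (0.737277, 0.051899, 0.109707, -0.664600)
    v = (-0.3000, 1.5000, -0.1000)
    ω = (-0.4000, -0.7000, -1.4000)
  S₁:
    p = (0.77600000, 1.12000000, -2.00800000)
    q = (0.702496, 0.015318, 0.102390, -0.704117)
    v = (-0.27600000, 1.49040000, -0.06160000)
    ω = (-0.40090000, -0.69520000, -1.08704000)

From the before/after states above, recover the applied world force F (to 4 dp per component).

v₁ − v₀ = (0.02400000, -0.00960000, 0.03840000)
F = m·Δv/dt = (1.5000, -0.6000, 2.4000)

F = (1.5000, -0.6000, 2.4000)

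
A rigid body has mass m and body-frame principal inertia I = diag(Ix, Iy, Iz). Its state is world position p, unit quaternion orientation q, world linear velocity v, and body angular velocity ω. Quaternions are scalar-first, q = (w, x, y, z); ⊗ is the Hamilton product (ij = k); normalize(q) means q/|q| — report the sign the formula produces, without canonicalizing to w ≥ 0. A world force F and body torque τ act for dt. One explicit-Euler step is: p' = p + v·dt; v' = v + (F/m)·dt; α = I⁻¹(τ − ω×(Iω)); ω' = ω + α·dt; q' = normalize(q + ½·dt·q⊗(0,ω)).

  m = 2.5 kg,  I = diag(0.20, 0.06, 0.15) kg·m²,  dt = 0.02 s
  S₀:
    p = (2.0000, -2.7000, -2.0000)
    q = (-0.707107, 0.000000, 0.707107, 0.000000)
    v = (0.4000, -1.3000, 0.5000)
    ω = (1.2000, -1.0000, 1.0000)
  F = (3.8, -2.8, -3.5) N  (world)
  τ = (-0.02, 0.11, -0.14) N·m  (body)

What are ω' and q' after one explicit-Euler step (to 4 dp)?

ω×(Iω) gyroscopic = (-0.0900, 0.0600, 0.1680)
α = I⁻¹(τ − ω×Iω) = (0.3500, 0.8333, -2.0533)
new body rate ω' = (1.2070, -0.9833, 0.9589)
2q̇ = q⊗(0,ω) = (0.7071070, -0.1414214, 0.7071070, -1.5556354)
q + ½dt·q⊗(0,ω), renormalized = (-0.6999, -0.0014, 0.7141, -0.0156)

ω' = (1.2070, -0.9833, 0.9589)
q' = (-0.6999, -0.0014, 0.7141, -0.0156)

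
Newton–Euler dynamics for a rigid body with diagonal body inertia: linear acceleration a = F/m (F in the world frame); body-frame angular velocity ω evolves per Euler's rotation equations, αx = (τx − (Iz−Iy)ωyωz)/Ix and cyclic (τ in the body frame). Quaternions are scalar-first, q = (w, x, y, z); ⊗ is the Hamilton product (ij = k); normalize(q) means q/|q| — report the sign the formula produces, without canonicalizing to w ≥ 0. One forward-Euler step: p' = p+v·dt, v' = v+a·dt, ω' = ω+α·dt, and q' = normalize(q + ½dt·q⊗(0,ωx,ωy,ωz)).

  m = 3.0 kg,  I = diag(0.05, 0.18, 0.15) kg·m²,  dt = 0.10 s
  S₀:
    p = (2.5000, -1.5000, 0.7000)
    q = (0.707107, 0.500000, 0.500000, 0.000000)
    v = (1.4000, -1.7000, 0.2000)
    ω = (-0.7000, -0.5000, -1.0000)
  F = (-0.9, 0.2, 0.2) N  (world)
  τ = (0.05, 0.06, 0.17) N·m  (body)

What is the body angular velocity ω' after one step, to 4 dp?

ω' = (-0.5700, -0.4278, -0.9170)

ω×(Iω) gyroscopic = (-0.0150, -0.0700, 0.0455)
angular accel α = (1.3000, 0.7222, 0.8300)
ω' = ω + α·dt = (-0.5700, -0.4278, -0.9170)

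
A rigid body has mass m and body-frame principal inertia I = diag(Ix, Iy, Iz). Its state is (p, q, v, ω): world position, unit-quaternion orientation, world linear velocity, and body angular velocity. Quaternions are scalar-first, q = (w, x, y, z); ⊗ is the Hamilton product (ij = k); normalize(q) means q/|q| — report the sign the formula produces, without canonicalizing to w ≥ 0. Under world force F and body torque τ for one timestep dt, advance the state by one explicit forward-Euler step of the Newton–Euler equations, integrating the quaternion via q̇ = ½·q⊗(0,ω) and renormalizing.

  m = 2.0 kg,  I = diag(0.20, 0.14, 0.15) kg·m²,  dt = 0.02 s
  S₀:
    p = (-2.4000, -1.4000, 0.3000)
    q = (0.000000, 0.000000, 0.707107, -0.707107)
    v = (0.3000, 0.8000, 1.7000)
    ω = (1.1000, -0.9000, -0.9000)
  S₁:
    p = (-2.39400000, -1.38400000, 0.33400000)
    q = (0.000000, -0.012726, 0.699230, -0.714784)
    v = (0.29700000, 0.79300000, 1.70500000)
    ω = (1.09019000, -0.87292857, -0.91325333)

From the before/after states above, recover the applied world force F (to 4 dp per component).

v₁ − v₀ = (-0.00300000, -0.00700000, 0.00500000)
F = m·Δv/dt = (-0.3000, -0.7000, 0.5000)

F = (-0.3000, -0.7000, 0.5000)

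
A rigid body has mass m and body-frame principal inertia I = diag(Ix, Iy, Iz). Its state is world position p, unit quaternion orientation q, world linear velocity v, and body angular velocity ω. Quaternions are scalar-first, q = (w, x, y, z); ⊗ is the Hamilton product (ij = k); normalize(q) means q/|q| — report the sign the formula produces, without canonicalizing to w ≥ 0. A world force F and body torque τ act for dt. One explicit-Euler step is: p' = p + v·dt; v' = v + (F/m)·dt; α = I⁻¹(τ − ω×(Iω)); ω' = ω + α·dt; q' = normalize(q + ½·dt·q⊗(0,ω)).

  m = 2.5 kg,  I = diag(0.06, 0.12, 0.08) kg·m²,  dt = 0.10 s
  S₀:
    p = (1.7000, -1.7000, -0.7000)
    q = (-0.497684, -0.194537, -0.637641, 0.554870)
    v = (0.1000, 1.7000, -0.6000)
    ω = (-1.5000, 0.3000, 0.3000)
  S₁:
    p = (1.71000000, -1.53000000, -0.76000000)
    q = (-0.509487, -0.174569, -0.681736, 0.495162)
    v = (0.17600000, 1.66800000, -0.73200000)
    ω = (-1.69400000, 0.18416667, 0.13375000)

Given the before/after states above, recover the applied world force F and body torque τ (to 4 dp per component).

velocity change Δv = (0.07600000, -0.03200000, -0.13200000)
F = m·Δv/dt = (1.9000, -0.8000, -3.3000)
rate change Δω = (-0.19400000, -0.11583333, -0.16625000)
τ = I·(Δω/dt) + ω₀×(Iω₀) = (-0.1200, -0.1300, -0.1600)

F = (1.9000, -0.8000, -3.3000)
τ = (-0.1200, -0.1300, -0.1600)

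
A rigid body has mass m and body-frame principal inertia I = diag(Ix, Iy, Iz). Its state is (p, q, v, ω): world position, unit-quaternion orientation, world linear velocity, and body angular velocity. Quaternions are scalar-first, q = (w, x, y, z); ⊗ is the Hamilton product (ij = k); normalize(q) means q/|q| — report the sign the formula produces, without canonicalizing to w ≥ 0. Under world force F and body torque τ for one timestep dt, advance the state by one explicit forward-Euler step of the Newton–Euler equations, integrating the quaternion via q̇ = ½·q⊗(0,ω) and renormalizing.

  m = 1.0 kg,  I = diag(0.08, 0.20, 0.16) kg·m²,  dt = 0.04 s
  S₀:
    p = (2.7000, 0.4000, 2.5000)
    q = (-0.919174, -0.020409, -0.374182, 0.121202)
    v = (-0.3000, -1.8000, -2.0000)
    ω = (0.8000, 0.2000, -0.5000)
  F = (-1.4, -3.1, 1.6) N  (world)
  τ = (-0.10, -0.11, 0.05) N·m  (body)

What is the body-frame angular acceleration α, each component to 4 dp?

α = (-1.3000, -0.7100, 0.1925)

gyro term ω×Iω = (0.0040, 0.0320, 0.0192)
(τ − ω×Iω)/I = (-1.3000, -0.7100, 0.1925)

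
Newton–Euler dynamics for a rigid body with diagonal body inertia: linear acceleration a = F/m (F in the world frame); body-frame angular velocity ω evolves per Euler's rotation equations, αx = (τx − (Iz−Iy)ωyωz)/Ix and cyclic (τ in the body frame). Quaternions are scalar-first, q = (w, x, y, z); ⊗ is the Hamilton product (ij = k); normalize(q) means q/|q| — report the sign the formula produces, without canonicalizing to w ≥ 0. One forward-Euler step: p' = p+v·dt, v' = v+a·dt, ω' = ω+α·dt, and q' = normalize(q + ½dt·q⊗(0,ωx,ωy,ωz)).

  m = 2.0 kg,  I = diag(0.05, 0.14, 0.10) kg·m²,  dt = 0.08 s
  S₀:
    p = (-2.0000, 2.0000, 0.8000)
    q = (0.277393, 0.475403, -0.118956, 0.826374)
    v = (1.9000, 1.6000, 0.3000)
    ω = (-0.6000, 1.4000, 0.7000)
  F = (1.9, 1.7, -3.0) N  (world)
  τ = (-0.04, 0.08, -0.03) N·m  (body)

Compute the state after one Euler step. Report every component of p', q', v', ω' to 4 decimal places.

α = I⁻¹(τ − ω×Iω) = (-0.0160, 0.4214, 0.4560)
ω + α·dt = (-0.6013, 1.4337, 0.7365)
2q̇ = q⊗(0,ω) = (-0.1266816, -1.4066286, -0.4402563, 0.7883657)
q + ½dt·q⊗(0,ω), renormalized = (0.2717, 0.4182, -0.1363, 0.8560)
p' = p + v·dt = (-1.8480, 2.1280, 0.8240)
v' = v + a·dt = (1.9760, 1.6680, 0.1800)

p' = (-1.8480, 2.1280, 0.8240)
q' = (0.2717, 0.4182, -0.1363, 0.8560)
v' = (1.9760, 1.6680, 0.1800)
ω' = (-0.6013, 1.4337, 0.7365)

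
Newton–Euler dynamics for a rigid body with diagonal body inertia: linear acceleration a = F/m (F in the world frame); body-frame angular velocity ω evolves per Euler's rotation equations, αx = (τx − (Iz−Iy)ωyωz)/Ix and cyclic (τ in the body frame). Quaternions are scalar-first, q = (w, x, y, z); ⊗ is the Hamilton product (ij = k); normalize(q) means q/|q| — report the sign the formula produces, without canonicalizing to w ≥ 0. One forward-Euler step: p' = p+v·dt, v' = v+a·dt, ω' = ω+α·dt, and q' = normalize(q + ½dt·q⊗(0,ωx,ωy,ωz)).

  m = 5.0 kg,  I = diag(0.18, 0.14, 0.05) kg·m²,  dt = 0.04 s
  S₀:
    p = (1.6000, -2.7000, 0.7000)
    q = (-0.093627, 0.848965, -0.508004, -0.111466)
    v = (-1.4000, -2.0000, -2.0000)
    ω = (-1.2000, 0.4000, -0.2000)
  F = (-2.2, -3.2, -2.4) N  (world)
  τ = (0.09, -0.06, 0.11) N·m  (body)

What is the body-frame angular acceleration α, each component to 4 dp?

ω×(Iω) gyroscopic = (0.0072, 0.0312, 0.0192)
angular accel α = (0.4600, -0.6514, 1.8160)

α = (0.4600, -0.6514, 1.8160)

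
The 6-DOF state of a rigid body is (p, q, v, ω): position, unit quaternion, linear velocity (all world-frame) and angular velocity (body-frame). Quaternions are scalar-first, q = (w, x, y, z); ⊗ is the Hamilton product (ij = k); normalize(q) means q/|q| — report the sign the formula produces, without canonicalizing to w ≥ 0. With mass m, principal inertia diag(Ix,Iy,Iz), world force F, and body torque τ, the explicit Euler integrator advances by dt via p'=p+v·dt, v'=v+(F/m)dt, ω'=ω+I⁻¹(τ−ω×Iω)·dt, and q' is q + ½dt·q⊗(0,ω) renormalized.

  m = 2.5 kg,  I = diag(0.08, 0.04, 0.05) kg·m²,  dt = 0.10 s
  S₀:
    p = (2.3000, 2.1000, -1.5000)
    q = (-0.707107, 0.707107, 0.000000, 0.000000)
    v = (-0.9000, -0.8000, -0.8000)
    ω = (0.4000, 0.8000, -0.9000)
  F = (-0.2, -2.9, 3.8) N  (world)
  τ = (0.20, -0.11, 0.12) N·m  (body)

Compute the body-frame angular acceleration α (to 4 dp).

α = (2.5900, -2.4800, 2.6560)

precession coupling ω×(Iω) = (-0.0072, -0.0108, -0.0128)
α = I⁻¹(τ − ω×Iω) = (2.5900, -2.4800, 2.6560)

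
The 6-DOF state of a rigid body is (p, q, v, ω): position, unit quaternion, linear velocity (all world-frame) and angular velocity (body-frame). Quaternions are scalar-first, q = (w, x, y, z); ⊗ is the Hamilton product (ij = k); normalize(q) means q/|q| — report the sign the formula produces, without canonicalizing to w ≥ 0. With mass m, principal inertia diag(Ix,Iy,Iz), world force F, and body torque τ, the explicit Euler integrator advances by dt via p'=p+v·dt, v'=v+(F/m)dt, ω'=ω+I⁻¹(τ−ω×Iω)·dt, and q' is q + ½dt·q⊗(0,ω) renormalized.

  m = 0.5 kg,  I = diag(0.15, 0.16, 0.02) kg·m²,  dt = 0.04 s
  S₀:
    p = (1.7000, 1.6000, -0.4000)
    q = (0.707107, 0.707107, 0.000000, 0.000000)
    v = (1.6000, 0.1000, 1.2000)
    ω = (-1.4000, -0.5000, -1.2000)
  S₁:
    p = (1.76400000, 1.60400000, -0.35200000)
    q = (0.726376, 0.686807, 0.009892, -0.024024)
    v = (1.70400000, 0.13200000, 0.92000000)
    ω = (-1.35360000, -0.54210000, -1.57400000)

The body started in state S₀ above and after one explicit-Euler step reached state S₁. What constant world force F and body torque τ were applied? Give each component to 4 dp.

rate change Δω = (0.04640000, -0.04210000, -0.37400000)
ω₀×(Iω₀) = (-0.0840, 0.2184, 0.0070)
applied torque τ = (0.0900, 0.0500, -0.1800)
Δv = v₁−v₀ = (0.10400000, 0.03200000, -0.28000000)
F = m·Δv/dt = (1.3000, 0.4000, -3.5000)

F = (1.3000, 0.4000, -3.5000)
τ = (0.0900, 0.0500, -0.1800)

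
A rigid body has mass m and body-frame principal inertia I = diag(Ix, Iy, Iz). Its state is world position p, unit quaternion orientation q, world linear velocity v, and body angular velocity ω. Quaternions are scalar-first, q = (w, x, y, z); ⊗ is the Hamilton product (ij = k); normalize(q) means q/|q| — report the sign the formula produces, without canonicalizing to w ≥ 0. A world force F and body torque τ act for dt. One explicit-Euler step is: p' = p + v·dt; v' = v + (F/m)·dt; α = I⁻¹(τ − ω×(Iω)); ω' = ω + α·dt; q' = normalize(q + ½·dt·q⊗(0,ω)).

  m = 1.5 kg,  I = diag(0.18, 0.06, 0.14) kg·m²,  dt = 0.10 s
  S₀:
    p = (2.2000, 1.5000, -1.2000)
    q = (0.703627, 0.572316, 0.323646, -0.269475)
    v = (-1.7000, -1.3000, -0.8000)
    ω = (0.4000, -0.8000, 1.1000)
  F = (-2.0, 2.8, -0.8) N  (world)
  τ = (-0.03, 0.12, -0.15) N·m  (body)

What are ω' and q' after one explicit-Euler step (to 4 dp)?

angular accel α = (0.2244, 1.7067, -1.3457)
ω + α·dt = (0.4224, -0.6293, 0.9654)
2q̇ = q⊗(0,ω) = (0.3264129, 0.4218814, -1.3002392, 0.1866785)
q' = normalize(q + ½dt·q⊗(0,ω)) = (0.7181, 0.5919, 0.2580, -0.2595)

ω' = (0.4224, -0.6293, 0.9654)
q' = (0.7181, 0.5919, 0.2580, -0.2595)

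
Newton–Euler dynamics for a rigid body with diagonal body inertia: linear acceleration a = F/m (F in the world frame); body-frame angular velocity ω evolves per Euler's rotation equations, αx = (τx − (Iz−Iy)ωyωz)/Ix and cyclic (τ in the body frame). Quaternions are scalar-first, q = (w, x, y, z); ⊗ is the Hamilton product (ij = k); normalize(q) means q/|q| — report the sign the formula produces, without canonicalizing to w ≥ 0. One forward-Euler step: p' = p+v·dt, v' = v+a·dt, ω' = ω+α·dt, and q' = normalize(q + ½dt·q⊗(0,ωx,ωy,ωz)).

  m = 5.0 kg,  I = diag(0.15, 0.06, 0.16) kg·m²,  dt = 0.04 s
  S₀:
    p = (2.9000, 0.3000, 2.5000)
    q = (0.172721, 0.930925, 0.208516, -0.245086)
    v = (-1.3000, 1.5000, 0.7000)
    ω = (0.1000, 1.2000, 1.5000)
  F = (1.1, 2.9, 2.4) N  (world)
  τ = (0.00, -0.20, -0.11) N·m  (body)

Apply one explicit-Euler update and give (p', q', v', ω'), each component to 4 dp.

p' = (2.8480, 0.3600, 2.5280)
q' = (0.1731, 0.9427, 0.1841, -0.2178)
v' = (-1.2912, 1.5232, 0.7192)
ω' = (0.0520, 1.0677, 1.4752)

linear accel F/m = (0.2200, 0.5800, 0.4800)
p + v·dt = (2.8480, 0.3600, 2.5280)
new velocity v' = (-1.2912, 1.5232, 0.7192)
gyro term ω×Iω = (0.1800, -0.0015, -0.0108)
angular accel α = (-1.2000, -3.3083, -0.6200)
ω + α·dt = (0.0520, 1.0677, 1.4752)
2q̇ = q⊗(0,ω) = (0.0243173, 0.6241493, -1.2136309, 1.3553399)
q' = normalize(q + ½dt·q⊗(0,ω)) = (0.1731, 0.9427, 0.1841, -0.2178)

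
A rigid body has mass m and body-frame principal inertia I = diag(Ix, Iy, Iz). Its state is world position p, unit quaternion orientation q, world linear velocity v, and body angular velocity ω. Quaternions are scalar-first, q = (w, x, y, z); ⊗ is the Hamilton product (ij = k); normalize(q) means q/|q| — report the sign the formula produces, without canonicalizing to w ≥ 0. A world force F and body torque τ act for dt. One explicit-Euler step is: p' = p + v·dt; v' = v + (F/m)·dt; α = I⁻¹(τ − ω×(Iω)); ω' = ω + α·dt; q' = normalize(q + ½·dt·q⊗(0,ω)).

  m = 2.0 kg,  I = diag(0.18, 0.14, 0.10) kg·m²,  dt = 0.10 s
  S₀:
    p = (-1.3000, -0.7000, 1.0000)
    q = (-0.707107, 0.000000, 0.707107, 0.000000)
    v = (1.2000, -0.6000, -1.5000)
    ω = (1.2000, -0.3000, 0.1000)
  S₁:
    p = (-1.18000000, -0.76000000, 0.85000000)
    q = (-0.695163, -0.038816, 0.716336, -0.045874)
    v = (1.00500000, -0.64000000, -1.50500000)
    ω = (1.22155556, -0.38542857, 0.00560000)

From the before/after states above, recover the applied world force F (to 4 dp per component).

v₁ − v₀ = (-0.19500000, -0.04000000, -0.00500000)
F = m·Δv/dt = (-3.9000, -0.8000, -0.1000)

F = (-3.9000, -0.8000, -0.1000)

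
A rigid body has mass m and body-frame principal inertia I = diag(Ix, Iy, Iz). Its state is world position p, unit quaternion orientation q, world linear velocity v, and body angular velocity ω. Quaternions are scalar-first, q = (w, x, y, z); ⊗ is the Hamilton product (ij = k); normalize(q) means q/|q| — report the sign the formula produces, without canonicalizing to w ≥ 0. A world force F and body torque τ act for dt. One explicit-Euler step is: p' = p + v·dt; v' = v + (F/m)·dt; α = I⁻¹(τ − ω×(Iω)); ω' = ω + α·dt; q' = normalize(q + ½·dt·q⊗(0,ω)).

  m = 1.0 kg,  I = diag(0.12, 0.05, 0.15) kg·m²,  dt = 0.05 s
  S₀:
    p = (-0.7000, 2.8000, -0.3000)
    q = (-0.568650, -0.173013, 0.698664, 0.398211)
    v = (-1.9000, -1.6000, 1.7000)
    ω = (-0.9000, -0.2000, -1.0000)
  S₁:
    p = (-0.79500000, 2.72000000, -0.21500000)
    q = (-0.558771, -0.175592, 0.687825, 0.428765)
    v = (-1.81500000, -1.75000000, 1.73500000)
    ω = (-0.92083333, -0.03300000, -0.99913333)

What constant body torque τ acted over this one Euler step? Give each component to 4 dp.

τ = (-0.0300, 0.1400, -0.0100)

Δω = ω₁−ω₀ = (-0.02083333, 0.16700000, 0.00086667)
gyro term ω₀×Iω₀ = (0.0200, -0.0270, -0.0126)
applied torque τ = (-0.0300, 0.1400, -0.0100)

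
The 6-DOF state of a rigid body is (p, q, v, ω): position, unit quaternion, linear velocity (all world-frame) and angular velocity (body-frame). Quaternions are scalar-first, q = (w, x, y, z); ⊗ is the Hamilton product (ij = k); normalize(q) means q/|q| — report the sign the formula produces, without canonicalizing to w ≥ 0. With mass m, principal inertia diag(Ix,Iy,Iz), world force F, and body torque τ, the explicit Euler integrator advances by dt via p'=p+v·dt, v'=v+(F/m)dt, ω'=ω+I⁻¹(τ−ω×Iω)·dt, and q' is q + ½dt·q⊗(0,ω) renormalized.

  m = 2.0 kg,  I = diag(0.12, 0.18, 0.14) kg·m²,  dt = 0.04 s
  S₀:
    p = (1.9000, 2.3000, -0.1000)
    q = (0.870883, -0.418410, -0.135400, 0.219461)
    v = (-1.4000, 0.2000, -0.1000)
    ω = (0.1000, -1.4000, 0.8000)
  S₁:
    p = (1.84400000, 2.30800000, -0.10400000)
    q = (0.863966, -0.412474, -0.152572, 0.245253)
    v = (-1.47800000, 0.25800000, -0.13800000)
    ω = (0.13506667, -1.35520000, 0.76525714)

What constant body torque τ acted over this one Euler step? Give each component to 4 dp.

rate change Δω = (0.03506667, 0.04480000, -0.03474286)
I·α + gyro = (0.1500, 0.2000, -0.1300)

τ = (0.1500, 0.2000, -0.1300)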